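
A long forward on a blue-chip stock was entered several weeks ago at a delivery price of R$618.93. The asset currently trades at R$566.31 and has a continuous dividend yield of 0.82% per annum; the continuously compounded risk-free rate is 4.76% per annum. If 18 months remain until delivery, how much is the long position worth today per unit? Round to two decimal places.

-R$16.89

Current fair forward for the remaining 18 months: F = S·e^((r − q)·T), (r − q) = 0.0476 − 0.0082 = 0.0394
F = 566.31 · e^(0.0394 × 18/12) = 566.31 × 1.060881 = 600.7875
Value of long forward = (F − K)·e^(−rT) = (600.7875 − 618.93) · e^(−0.0476·18/12)
= -18.1425 × 0.931089 = -16.89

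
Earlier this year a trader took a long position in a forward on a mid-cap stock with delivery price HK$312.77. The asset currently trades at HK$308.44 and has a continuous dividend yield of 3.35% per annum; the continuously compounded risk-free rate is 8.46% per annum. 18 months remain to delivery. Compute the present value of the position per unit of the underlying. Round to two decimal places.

Current fair forward for the remaining 18 months: F = S·e^((r − q)·T), (r − q) = 0.0846 − 0.0335 = 0.0511
F = 308.44 · e^(0.0511 × 18/12) = 308.44 × 1.079664 = 333.0116
Value of long forward = (F − K)·e^(−rT) = (333.0116 − 312.77) · e^(−0.0846·18/12)
= 20.2416 × 0.880822 = 17.83

HK$17.83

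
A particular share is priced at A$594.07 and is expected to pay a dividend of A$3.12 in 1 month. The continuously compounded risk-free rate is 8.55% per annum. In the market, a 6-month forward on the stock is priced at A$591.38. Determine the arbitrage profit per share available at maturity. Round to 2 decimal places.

A$25.40 per share

PV(dividends) I = 3.12·e^(−0.0855·1/12) = 3.0978
Fair forward F* = (S − I)·e^(rT) = (594.07 − 3.0978)·e^0.042750 = 590.9722 × 1.043677 = 616.7841
Market A$591.38 < fair 616.7841: forward underpriced → reverse cash-and-carry (short the stock, invest proceeds at r, pay the dividends, go long the forward).
Profit at T = |F_mkt − F*| = |591.38 − 616.7841| = A$25.40 per share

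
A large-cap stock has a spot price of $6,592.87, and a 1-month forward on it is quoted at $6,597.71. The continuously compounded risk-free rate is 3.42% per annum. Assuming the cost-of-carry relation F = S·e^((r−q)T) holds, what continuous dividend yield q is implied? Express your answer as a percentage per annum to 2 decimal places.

2.54%

From F = S·e^((r−q)T): (r − q) = ln(F/S)/T
ln(6597.71/6592.87) = ln(1.000734) = 0.000734
(r − q) = 0.000734 / (1/12) = 0.008808
q = r − ln(F/S)/T = 0.0342 − 0.008808 = 0.025392
q = 2.54%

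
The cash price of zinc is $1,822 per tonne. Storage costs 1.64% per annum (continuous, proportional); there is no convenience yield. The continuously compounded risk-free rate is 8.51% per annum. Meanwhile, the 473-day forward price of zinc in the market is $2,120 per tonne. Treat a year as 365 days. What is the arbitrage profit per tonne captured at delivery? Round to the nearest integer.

$42 per tonne

Fair forward: F* = S·e^(carry·T), with carry = (r + u) = 0.0851 + 0.0164 = 0.1015
F* = 1822 · e^(0.1015 × 473/365) = 1822 · e^0.131533 = 1822 × 1.140576 = $2078.1295
Market $2120 > fair $2078.1295: forward overpriced → cash-and-carry (buy spot, short the forward).
At maturity, profit = |F_mkt − F*| = |2120 − 2078.1295| = $42 per tonne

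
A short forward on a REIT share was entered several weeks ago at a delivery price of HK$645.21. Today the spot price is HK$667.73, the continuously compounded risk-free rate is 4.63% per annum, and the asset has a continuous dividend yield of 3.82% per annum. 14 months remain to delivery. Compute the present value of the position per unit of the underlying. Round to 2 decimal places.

Current fair forward for the remaining 14 months: F = S·e^((r − q)·T), (r − q) = 0.0463 − 0.0382 = 0.0081
F = 667.73 · e^(0.0081 × 14/12) = 667.73 × 1.009495 = 674.0701
Value of long forward = (F − K)·e^(−rT) = (674.0701 − 645.21) · e^(−0.0463·14/12)
= 28.8601 × 0.947416 = 27.34
Short position value = −(long value) = -HK$27.34

-HK$27.34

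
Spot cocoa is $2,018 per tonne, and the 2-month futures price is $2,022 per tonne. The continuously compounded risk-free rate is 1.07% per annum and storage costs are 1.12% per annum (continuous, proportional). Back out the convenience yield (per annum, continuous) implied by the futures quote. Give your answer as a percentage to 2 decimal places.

1.00%

F = S·e^((r+u−y)T) ⇒ (r+u−y) = ln(F/S)/T
ln(2022/2018) = 0.001980; /T ⇒ 0.011880
y = r + u − ln(F/S)/T = 0.0107 + 0.0112 − 0.011880 = 0.010020
y = 1.00%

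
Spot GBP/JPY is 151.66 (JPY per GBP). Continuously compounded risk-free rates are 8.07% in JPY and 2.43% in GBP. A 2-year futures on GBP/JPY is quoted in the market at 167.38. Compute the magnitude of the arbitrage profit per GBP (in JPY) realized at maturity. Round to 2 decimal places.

Fair futures: F* = S·e^(carry·T), with carry = (r_JPY − r_GBP) = 0.0807 − 0.0243 = 0.0564
F* = 151.66 · e^(0.0564 × 2) = 151.66 · e^0.112800 = 151.66 × 1.119408 = 169.7694
Market 167.38 < fair 169.7694: forward underpriced → reverse cash-and-carry (short spot, go long the forward).
At maturity, profit = |F_mkt − F*| = |167.38 − 169.7694| = 2.39 per GBP (in JPY)

2.39 per GBP (in JPY)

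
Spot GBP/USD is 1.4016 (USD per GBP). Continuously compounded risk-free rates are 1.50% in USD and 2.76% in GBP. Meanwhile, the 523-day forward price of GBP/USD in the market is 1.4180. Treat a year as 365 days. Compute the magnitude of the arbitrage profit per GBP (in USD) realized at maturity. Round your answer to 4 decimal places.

0.0415 per GBP (in USD)

Fair forward: F* = S·e^(carry·T), with carry = (r_USD − r_GBP) = 0.0150 − 0.0276 = -0.0126
F* = 1.4016 · e^(-0.0126 × 523/365) = 1.4016 · e^-0.018054 = 1.4016 × 0.982108 = 1.3765
Market 1.4180 > fair 1.3765: forward overpriced → cash-and-carry (buy spot, short the forward).
At maturity, profit = |F_mkt − F*| = |1.4180 − 1.3765| = 0.0415 per GBP (in USD)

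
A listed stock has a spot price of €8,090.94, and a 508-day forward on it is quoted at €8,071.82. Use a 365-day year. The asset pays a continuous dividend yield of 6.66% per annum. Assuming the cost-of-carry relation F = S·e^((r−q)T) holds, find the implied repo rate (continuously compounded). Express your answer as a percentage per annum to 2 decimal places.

6.49%

From F = S·e^((r−q)T): (r − q) = ln(F/S)/T
ln(8071.82/8090.94) = ln(0.997637) = -0.002366
(r − q) = -0.002366 / (508/365) = -0.001700
r = ln(F/S)/T + q = -0.001700 + 0.0666 = 0.064900
r = 6.49%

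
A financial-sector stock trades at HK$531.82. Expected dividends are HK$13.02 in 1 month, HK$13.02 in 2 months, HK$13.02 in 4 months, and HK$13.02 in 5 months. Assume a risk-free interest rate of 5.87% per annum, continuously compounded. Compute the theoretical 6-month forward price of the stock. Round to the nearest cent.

PV(dividends) I = 13.02·e^(−0.0587·1/12) + 13.02·e^(−0.0587·2/12) + 13.02·e^(−0.0587·4/12) + 13.02·e^(−0.0587·5/12)
I = 12.9565 + 12.8932 + 12.7677 + 12.7054 = 51.3228
F = (S − I)·e^(rT) = (531.82 − 51.3228) · e^(0.0587·6/12)
= 480.4972 · e^0.029350 = 480.4972 × 1.029785 = HK$494.81

HK$494.81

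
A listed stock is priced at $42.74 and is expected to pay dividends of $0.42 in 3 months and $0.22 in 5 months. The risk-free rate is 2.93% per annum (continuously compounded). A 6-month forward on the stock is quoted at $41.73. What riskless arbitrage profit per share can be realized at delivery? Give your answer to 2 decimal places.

$1.00 per share

PV(dividends) I = 0.42·e^(−0.0293·3/12) + 0.22·e^(−0.0293·5/12) = 0.6343
Fair forward F* = (S − I)·e^(rT) = (42.74 − 0.6343)·e^0.014650 = 42.1057 × 1.014758 = 42.7271
Market $41.73 < fair 42.7271: forward underpriced → reverse cash-and-carry (short the stock, invest proceeds at r, pay the dividends, go long the forward).
Profit at T = |F_mkt − F*| = |41.73 − 42.7271| = $1.00 per share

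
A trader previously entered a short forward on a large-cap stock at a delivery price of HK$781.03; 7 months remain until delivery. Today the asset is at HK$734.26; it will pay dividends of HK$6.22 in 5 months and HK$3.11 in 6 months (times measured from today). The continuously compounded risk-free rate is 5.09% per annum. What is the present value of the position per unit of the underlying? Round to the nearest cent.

PV(remaining dividends) I = 6.22·e^(−0.0509·5/12) + 3.11·e^(−0.0509·6/12) = 9.1213
Current forward F = (S − I)·e^(rT) = (734.26 − 9.1213)·e^(0.0509·7/12) = 725.1387 × 1.030137 = 746.9922
Value (long) = (F − K)·e^(−rT) = (746.9922 − 781.03) × 0.970745 = -33.0420
Short position value = −(long value) = HK$33.04

HK$33.04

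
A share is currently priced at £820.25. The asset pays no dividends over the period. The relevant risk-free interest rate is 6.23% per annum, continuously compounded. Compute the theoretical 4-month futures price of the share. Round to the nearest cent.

£837.46

F = S·e^(rT) = 820.25 · e^(0.0623 × 4/12)
= 820.25 · e^0.020767 = 820.25 × 1.020984
F = £837.46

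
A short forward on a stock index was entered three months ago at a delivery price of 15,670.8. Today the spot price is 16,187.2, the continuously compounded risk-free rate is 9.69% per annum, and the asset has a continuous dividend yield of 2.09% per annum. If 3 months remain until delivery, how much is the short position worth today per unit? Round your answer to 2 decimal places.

-807.11

Current fair forward for the remaining 3 months: F = S·e^((r − q)·T), (r − q) = 0.0969 − 0.0209 = 0.0760
F = 16187.2 · e^(0.0760 × 3/12) = 16187.2 × 1.01918165 = 16497.6972
Value of long forward = (F − K)·e^(−rT) = (16497.6972 − 15670.8) · e^(−0.0969·3/12)
= 826.8972 × 0.97606607 = 807.11
Short position value = −(long value) = -807.11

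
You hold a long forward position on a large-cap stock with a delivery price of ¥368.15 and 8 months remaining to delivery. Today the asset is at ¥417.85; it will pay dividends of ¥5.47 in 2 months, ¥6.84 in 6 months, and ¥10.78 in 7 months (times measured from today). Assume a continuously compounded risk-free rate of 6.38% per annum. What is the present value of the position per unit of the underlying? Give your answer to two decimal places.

¥42.61

PV(remaining dividends) I = 5.47·e^(−0.0638·2/12) + 6.84·e^(−0.0638·6/12) + 10.78·e^(−0.0638·7/12) = 22.4236
Current forward F = (S − I)·e^(rT) = (417.85 − 22.4236)·e^(0.0638·8/12) = 395.4264 × 1.043451 = 412.6081
Value (long) = (F − K)·e^(−rT) = (412.6081 − 368.15) × 0.958359 = 42.6068
Value = ¥42.61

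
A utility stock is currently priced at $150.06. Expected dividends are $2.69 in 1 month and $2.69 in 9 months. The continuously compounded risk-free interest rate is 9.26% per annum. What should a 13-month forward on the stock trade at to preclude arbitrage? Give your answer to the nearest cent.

PV(dividends) I = 2.69·e^(−0.0926·1/12) + 2.69·e^(−0.0926·9/12)
I = 2.6693 + 2.5095 = 5.1788
F = (S − I)·e^(rT) = (150.06 − 5.1788) · e^(0.0926·13/12)
= 144.8812 · e^0.100317 = 144.8812 × 1.105521 = $160.17

$160.17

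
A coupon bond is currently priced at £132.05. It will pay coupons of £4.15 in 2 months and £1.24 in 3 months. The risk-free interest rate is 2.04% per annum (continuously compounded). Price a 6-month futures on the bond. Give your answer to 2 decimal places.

£127.98

PV(coupons) I = 4.15·e^(−0.0204·2/12) + 1.24·e^(−0.0204·3/12)
I = 4.1359 + 1.2337 = 5.3696
F = (S − I)·e^(rT) = (132.05 − 5.3696) · e^(0.0204·6/12)
= 126.6804 · e^0.010200 = 126.6804 × 1.010252 = £127.98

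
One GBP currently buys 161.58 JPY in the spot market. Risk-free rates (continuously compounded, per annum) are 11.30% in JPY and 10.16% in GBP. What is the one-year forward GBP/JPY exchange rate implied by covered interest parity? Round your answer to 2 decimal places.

F = S·e^((r_JPY − r_GBP)T) = 161.58 · e^((0.1130 − 0.1016) × 12/12)
= 161.58 · e^0.011400 = 161.58 × 1.011465
F = 163.43 JPY per GBP

163.43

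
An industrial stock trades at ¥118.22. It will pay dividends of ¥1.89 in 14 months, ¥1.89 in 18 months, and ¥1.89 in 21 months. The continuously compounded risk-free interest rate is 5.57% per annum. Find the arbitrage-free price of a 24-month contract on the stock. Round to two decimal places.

PV(dividends) I = 1.89·e^(−0.0557·14/12) + 1.89·e^(−0.0557·18/12) + 1.89·e^(−0.0557·21/12)
I = 1.7711 + 1.7385 + 1.7145 = 5.2241
F = (S − I)·e^(rT) = (118.22 − 5.2241) · e^(0.0557·24/12)
= 112.9959 · e^0.111400 = 112.9959 × 1.117842 = ¥126.31

¥126.31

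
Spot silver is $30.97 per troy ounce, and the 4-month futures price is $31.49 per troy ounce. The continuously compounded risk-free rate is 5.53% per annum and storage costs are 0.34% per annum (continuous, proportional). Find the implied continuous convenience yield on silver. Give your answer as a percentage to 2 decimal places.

F = S·e^((r+u−y)T) ⇒ (r+u−y) = ln(F/S)/T
ln(31.49/30.97) = 0.016651; /T ⇒ 0.049953
y = r + u − ln(F/S)/T = 0.0553 + 0.0034 − 0.049953 = 0.008747
y = 0.87%

0.87%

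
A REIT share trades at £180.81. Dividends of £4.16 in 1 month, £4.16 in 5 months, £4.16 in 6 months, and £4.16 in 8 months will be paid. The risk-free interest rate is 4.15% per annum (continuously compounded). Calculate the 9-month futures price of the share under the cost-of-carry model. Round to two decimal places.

PV(dividends) I = 4.16·e^(−0.0415·1/12) + 4.16·e^(−0.0415·5/12) + 4.16·e^(−0.0415·6/12) + 4.16·e^(−0.0415·8/12)
I = 4.1456 + 4.0887 + 4.0746 + 4.0465 = 16.3554
F = (S − I)·e^(rT) = (180.81 − 16.3554) · e^(0.0415·9/12)
= 164.4546 · e^0.031125 = 164.4546 × 1.031614 = £169.65

£169.65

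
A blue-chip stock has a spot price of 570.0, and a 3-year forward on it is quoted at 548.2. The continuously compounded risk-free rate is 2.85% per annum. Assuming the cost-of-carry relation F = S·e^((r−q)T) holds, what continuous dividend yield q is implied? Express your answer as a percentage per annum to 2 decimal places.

From F = S·e^((r−q)T): (r − q) = ln(F/S)/T
ln(548.2/570.0) = ln(0.961754) = -0.038997
(r − q) = -0.038997 / (3) = -0.012999
q = r − ln(F/S)/T = 0.0285 + 0.012999 = 0.041499
q = 4.15%

4.15%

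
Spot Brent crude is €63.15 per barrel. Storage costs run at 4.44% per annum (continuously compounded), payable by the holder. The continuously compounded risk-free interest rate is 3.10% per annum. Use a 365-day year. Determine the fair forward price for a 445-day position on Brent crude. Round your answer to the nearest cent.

Net carry = r + u − y = 0.0310 + 0.0444 − 0.0000 = 0.0754
F = S·e^((r+u−y)T) = 63.15 · e^(0.0754 × 445/365) = 63.15 · e^0.091926
= 63.15 × 1.096284 = €69.23 per barrel

€69.23 per barrel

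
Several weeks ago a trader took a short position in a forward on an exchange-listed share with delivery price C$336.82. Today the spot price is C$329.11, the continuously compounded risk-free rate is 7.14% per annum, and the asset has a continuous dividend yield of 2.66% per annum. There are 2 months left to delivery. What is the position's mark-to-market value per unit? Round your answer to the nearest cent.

C$5.18

Current fair forward for the remaining 2 months: F = S·e^((r − q)·T), (r − q) = 0.0714 − 0.0266 = 0.0448
F = 329.11 · e^(0.0448 × 2/12) = 329.11 × 1.007495 = 331.5767
Value of long forward = (F − K)·e^(−rT) = (331.5767 − 336.82) · e^(−0.0714·2/12)
= -5.2433 × 0.988171 = -5.18
Short position value = −(long value) = C$5.18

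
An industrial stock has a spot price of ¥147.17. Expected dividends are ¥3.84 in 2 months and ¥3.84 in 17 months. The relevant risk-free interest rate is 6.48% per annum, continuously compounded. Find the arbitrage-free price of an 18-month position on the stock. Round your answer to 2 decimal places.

¥154.15

PV(dividends) I = 3.84·e^(−0.0648·2/12) + 3.84·e^(−0.0648·17/12)
I = 3.7988 + 3.5032 = 7.3020
F = (S − I)·e^(rT) = (147.17 − 7.3020) · e^(0.0648·18/12)
= 139.8680 · e^0.097200 = 139.8680 × 1.102081 = ¥154.15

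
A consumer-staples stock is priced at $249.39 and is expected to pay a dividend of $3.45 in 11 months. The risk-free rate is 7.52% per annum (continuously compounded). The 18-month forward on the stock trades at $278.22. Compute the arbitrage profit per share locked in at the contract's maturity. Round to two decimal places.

PV(dividends) I = 3.45·e^(−0.0752·11/12) = 3.2202
Fair forward F* = (S − I)·e^(rT) = (249.39 − 3.2202)·e^0.112800 = 246.1698 × 1.119408 = 275.5644
Market $278.22 > fair 275.5644: forward overpriced → cash-and-carry (borrow at r, buy the stock and collect the dividends, short the forward).
Profit at T = |F_mkt − F*| = |278.22 − 275.5644| = $2.66 per share

$2.66 per share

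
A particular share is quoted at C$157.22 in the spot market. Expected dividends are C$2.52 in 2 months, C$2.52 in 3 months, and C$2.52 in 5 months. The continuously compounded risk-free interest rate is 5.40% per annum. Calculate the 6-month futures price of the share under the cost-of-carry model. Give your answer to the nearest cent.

PV(dividends) I = 2.52·e^(−0.0540·2/12) + 2.52·e^(−0.0540·3/12) + 2.52·e^(−0.0540·5/12)
I = 2.4974 + 2.4862 + 2.4639 = 7.4475
F = (S − I)·e^(rT) = (157.22 − 7.4475) · e^(0.0540·6/12)
= 149.7725 · e^0.027000 = 149.7725 × 1.027368 = C$153.87

C$153.87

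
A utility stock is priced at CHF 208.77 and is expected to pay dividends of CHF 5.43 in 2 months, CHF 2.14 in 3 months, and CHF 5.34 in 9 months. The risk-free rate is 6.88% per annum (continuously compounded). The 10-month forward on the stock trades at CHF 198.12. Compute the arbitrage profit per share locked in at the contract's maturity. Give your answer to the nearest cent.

PV(dividends) I = 5.43·e^(−0.0688·2/12) + 2.14·e^(−0.0688·3/12) + 5.34·e^(−0.0688·9/12) = 12.5430
Fair forward F* = (S − I)·e^(rT) = (208.77 − 12.5430)·e^0.057333 = 196.2270 × 1.059008 = 207.8060
Market CHF 198.12 < fair 207.8060: forward underpriced → reverse cash-and-carry (short the stock, invest proceeds at r, pay the dividends, go long the forward).
Profit at T = |F_mkt − F*| = |198.12 − 207.8060| = CHF 9.69 per share

CHF 9.69 per share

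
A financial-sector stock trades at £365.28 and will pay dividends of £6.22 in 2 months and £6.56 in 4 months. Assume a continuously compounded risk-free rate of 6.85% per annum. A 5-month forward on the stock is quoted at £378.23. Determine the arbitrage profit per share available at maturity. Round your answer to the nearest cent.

£15.30 per share

PV(dividends) I = 6.22·e^(−0.0685·2/12) + 6.56·e^(−0.0685·4/12) = 12.5613
Fair forward F* = (S − I)·e^(rT) = (365.28 − 12.5613)·e^0.028542 = 352.7187 × 1.028953 = 362.9310
Market £378.23 > fair 362.9310: forward overpriced → cash-and-carry (borrow at r, buy the stock and collect the dividends, short the forward).
Profit at T = |F_mkt − F*| = |378.23 − 362.9310| = £15.30 per share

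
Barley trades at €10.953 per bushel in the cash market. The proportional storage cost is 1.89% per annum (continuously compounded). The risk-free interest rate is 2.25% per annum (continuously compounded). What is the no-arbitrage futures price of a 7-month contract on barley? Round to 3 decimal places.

Net carry = r + u − y = 0.0225 + 0.0189 − 0.0000 = 0.0414
F = S·e^((r+u−y)T) = 10.953 · e^(0.0414 × 7/12) = 10.953 · e^0.024150
= 10.953 × 1.024444 = €11.221 per bushel

€11.221 per bushel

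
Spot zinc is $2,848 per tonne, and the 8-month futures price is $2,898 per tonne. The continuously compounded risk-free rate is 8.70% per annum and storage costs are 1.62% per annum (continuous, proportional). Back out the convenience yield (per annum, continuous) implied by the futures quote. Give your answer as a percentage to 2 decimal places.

7.71%

F = S·e^((r+u−y)T) ⇒ (r+u−y) = ln(F/S)/T
ln(2898/2848) = 0.017404; /T ⇒ 0.026106
y = r + u − ln(F/S)/T = 0.0870 + 0.0162 − 0.026106 = 0.077094
y = 7.71%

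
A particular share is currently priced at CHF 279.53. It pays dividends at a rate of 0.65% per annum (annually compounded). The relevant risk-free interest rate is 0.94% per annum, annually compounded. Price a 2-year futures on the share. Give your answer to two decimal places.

CHF 281.14

F = S · (1+r)^T / (1+q)^T
= 279.53 × 1.018888 / 1.013042 = 279.53 × 1.005771
F = CHF 281.14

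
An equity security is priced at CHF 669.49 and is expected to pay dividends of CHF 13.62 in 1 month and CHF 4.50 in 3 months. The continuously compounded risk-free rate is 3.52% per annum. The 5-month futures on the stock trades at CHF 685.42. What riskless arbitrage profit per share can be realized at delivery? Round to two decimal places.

CHF 24.35 per share

PV(dividends) I = 13.62·e^(−0.0352·1/12) + 4.50·e^(−0.0352·3/12) = 18.0407
Fair futures F* = (S − I)·e^(rT) = (669.49 − 18.0407)·e^0.014667 = 651.4493 × 1.014775 = 661.0745
Market CHF 685.42 > fair 661.0745: forward overpriced → cash-and-carry (borrow at r, buy the stock and collect the dividends, short the forward).
Profit at T = |F_mkt − F*| = |685.42 − 661.0745| = CHF 24.35 per share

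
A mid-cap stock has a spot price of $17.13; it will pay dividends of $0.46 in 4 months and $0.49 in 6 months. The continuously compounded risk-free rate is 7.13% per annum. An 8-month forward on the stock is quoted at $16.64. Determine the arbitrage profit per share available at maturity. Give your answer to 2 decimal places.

PV(dividends) I = 0.46·e^(−0.0713·4/12) + 0.49·e^(−0.0713·6/12) = 0.9220
Fair forward F* = (S − I)·e^(rT) = (17.13 − 0.9220)·e^0.047533 = 16.2080 × 1.048681 = 16.9970
Market $16.64 < fair 16.9970: forward underpriced → reverse cash-and-carry (short the stock, invest proceeds at r, pay the dividends, go long the forward).
Profit at T = |F_mkt − F*| = |16.64 − 16.9970| = $0.36 per share

$0.36 per share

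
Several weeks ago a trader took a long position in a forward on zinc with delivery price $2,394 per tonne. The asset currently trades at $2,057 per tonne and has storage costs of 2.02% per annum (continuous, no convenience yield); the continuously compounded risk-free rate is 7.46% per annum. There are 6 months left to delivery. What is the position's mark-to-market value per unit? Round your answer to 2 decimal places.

Current fair forward for the remaining 6 months: F = S·e^((r + u)·T), (r + u) = 0.0746 + 0.0202 = 0.0948
F = 2057 · e^(0.0948 × 6/12) = 2057 × 1.04854134 = 2156.8495
Value of long forward = (F − K)·e^(−rT) = (2156.8495 − 2394) · e^(−0.0746·6/12)
= -237.1505 × 0.96338708 = -228.47

-$228.47 per tonne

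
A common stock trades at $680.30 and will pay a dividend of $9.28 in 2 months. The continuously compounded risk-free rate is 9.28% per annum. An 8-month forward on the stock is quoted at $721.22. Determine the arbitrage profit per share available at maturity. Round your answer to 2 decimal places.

PV(dividends) I = 9.28·e^(−0.0928·2/12) = 9.1376
Fair forward F* = (S − I)·e^(rT) = (680.30 − 9.1376)·e^0.061867 = 671.1624 × 1.063821 = 713.9967
Market $721.22 > fair 713.9967: forward overpriced → cash-and-carry (borrow at r, buy the stock and collect the dividends, short the forward).
Profit at T = |F_mkt − F*| = |721.22 − 713.9967| = $7.22 per share

$7.22 per share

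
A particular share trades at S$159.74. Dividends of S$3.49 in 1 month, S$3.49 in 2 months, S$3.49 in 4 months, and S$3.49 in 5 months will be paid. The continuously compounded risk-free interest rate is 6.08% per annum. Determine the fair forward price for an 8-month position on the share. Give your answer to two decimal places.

S$152.03

PV(dividends) I = 3.49·e^(−0.0608·1/12) + 3.49·e^(−0.0608·2/12) + 3.49·e^(−0.0608·4/12) + 3.49·e^(−0.0608·5/12)
I = 3.4724 + 3.4548 + 3.4200 + 3.4027 = 13.7499
F = (S − I)·e^(rT) = (159.74 − 13.7499) · e^(0.0608·8/12)
= 145.9901 · e^0.040533 = 145.9901 × 1.041366 = S$152.03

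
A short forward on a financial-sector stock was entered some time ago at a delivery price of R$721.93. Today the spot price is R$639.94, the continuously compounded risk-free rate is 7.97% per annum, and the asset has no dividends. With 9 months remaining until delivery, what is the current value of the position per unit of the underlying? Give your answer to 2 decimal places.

Current fair forward for the remaining 9 months: F = S·e^(r·T), r = 0.0797
F = 639.94 · e^(0.0797 × 9/12) = 639.94 × 1.061598 = 679.3590
Value of long forward = (F − K)·e^(−rT) = (679.3590 − 721.93) · e^(−0.0797·9/12)
= -42.5710 × 0.941976 = -40.10
Short position value = −(long value) = R$40.10

R$40.10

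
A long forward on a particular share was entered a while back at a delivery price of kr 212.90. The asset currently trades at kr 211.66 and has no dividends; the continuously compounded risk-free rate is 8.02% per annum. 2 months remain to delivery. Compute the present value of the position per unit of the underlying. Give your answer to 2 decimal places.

Current fair forward for the remaining 2 months: F = S·e^(r·T), r = 0.0802
F = 211.66 · e^(0.0802 × 2/12) = 211.66 × 1.013456 = 214.5081
Value of long forward = (F − K)·e^(−rT) = (214.5081 − 212.90) · e^(−0.0802·2/12)
= 1.6081 × 0.986722 = 1.59

kr 1.59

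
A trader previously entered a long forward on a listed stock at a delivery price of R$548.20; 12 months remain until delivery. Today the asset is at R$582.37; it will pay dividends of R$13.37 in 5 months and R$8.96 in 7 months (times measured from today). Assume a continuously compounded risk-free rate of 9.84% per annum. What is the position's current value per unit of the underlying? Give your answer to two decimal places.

PV(remaining dividends) I = 13.37·e^(−0.0984·5/12) + 8.96·e^(−0.0984·7/12) = 21.2931
Current forward F = (S − I)·e^(rT) = (582.37 − 21.2931)·e^(0.0984·12/12) = 561.0769 × 1.103404 = 619.0945
Value (long) = (F − K)·e^(−rT) = (619.0945 − 548.20) × 0.906286 = 64.2507
Value = R$64.25

R$64.25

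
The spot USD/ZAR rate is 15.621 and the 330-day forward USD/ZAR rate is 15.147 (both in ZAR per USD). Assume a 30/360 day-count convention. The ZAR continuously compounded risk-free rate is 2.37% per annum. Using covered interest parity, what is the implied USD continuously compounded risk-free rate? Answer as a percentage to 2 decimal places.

5.73%

F = S·e^((r_ZAR − r_USD)T) ⇒ r_USD = r_ZAR − ln(F/S)/T
ln(15.147/15.621) = -0.030814; /(330/360) = -0.033615
r_USD = 0.0237 + 0.033615 = 0.057315
r_USD = 5.73%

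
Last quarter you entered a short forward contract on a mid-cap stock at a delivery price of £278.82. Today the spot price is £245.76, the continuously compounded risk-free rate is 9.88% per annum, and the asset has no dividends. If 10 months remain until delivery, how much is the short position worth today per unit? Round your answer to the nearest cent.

£11.02

Current fair forward for the remaining 10 months: F = S·e^(r·T), r = 0.0988
F = 245.76 · e^(0.0988 × 10/12) = 245.76 × 1.085818 = 266.8506
Value of long forward = (F − K)·e^(−rT) = (266.8506 − 278.82) · e^(−0.0988·10/12)
= -11.9694 × 0.920965 = -11.02
Short position value = −(long value) = £11.02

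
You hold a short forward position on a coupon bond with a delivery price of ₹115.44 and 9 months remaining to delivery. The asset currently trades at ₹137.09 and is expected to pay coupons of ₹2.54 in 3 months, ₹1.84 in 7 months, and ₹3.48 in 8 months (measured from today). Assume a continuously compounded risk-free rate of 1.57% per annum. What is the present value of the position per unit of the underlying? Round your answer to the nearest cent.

PV(remaining coupons) I = 2.54·e^(−0.0157·3/12) + 1.84·e^(−0.0157·7/12) + 3.48·e^(−0.0157·8/12) = 7.7970
Current forward F = (S − I)·e^(rT) = (137.09 − 7.7970)·e^(0.0157·9/12) = 129.2930 × 1.011845 = 130.8245
Value (long) = (F − K)·e^(−rT) = (130.8245 − 115.44) × 0.988294 = 15.2044
Short position value = −(long value) = -₹15.20

-₹15.20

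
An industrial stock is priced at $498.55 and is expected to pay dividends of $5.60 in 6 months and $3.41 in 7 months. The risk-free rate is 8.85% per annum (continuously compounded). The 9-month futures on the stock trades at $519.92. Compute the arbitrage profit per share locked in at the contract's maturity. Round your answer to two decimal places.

$3.66 per share

PV(dividends) I = 5.60·e^(−0.0885·6/12) + 3.41·e^(−0.0885·7/12) = 8.5960
Fair futures F* = (S − I)·e^(rT) = (498.55 − 8.5960)·e^0.066375 = 489.9540 × 1.068627 = 523.5781
Market $519.92 < fair 523.5781: forward underpriced → reverse cash-and-carry (short the stock, invest proceeds at r, pay the dividends, go long the forward).
Profit at T = |F_mkt − F*| = |519.92 − 523.5781| = $3.66 per share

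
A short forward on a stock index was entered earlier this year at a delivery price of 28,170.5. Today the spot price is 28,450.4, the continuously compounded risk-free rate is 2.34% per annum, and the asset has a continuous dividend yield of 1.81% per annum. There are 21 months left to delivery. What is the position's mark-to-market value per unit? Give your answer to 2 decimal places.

Current fair forward for the remaining 21 months: F = S·e^((r − q)·T), (r − q) = 0.0234 − 0.0181 = 0.0053
F = 28450.4 · e^(0.0053 × 21/12) = 28450.4 × 1.00931815 = 28715.5051
Value of long forward = (F − K)·e^(−rT) = (28715.5051 − 28170.5) · e^(−0.0234·21/12)
= 545.0051 × 0.95987712 = 523.14
Short position value = −(long value) = -523.14

-523.14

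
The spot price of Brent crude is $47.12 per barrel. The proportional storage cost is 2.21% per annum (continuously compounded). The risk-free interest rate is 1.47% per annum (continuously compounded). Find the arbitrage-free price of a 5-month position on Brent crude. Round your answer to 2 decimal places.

Net carry = r + u − y = 0.0147 + 0.0221 − 0.0000 = 0.0368
F = S·e^((r+u−y)T) = 47.12 · e^(0.0368 × 5/12) = 47.12 · e^0.015333
= 47.12 × 1.015451 = $47.85 per barrel

$47.85 per barrel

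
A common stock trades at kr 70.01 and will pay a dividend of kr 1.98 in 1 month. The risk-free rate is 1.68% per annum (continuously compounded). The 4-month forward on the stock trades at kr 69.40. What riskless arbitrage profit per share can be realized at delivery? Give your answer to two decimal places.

kr 0.99 per share

PV(dividends) I = 1.98·e^(−0.0168·1/12) = 1.9772
Fair forward F* = (S − I)·e^(rT) = (70.01 − 1.9772)·e^0.005600 = 68.0328 × 1.005616 = 68.4149
Market kr 69.40 > fair 68.4149: forward overpriced → cash-and-carry (borrow at r, buy the stock and collect the dividends, short the forward).
Profit at T = |F_mkt − F*| = |69.40 − 68.4149| = kr 0.99 per share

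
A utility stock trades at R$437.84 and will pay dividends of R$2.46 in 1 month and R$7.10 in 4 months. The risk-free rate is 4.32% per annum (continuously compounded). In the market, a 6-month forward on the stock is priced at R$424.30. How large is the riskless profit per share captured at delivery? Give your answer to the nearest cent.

PV(dividends) I = 2.46·e^(−0.0432·1/12) + 7.10·e^(−0.0432·4/12) = 9.4497
Fair forward F* = (S − I)·e^(rT) = (437.84 − 9.4497)·e^0.021600 = 428.3903 × 1.021835 = 437.7442
Market R$424.30 < fair 437.7442: forward underpriced → reverse cash-and-carry (short the stock, invest proceeds at r, pay the dividends, go long the forward).
Profit at T = |F_mkt − F*| = |424.30 − 437.7442| = R$13.44 per share

R$13.44 per share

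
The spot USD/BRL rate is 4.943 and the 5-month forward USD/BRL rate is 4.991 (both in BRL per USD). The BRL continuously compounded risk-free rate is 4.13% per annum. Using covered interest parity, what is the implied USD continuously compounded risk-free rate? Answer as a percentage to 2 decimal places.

1.81%

F = S·e^((r_BRL − r_USD)T) ⇒ r_USD = r_BRL − ln(F/S)/T
ln(4.991/4.943) = 0.009664; /(5/12) = 0.023194
r_USD = 0.0413 − 0.023194 = 0.018106
r_USD = 1.81%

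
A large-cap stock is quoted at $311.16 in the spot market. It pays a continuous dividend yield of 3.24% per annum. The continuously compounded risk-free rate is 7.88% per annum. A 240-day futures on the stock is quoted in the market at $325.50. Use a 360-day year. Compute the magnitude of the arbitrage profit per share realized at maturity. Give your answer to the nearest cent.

$4.56 per share

Fair futures: F* = S·e^(carry·T), with carry = (r − q) = 0.0788 − 0.0324 = 0.0464
F* = 311.16 · e^(0.0464 × 240/360) = 311.16 · e^0.030933 = 311.16 × 1.031416 = $320.9354
Market $325.50 > fair $320.9354: forward overpriced → cash-and-carry (buy spot, short the forward).
At maturity, profit = |F_mkt − F*| = |325.50 − 320.9354| = $4.56 per share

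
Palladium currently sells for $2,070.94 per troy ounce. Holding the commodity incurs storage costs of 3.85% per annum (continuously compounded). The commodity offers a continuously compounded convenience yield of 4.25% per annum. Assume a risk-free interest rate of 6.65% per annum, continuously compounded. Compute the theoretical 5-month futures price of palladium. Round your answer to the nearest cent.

$2,125.58 per troy ounce

Net carry = r + u − y = 0.0665 + 0.0385 − 0.0425 = 0.0625
F = S·e^((r+u−y)T) = 2070.94 · e^(0.0625 × 5/12) = 2070.94 · e^0.02604167
= 2070.94 × 1.02638372 = $2,125.58 per troy ounce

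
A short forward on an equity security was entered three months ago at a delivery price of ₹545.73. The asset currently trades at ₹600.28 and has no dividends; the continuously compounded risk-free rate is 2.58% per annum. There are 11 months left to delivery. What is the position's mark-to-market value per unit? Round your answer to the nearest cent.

Current fair forward for the remaining 11 months: F = S·e^(r·T), r = 0.0258
F = 600.28 · e^(0.0258 × 11/12) = 600.28 × 1.023932 = 614.6459
Value of long forward = (F − K)·e^(−rT) = (614.6459 − 545.73) · e^(−0.0258·11/12)
= 68.9159 × 0.976627 = 67.31
Short position value = −(long value) = -₹67.31

-₹67.31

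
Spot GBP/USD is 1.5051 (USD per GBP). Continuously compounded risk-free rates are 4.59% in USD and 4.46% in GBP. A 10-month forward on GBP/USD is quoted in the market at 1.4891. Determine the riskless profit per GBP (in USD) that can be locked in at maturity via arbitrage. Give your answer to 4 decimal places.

Fair forward: F* = S·e^(carry·T), with carry = (r_USD − r_GBP) = 0.0459 − 0.0446 = 0.0013
F* = 1.5051 · e^(0.0013 × 10/12) = 1.5051 · e^0.001083 = 1.5051 × 1.001084 = 1.5067
Market 1.4891 < fair 1.5067: forward underpriced → reverse cash-and-carry (short spot, go long the forward).
At maturity, profit = |F_mkt − F*| = |1.4891 − 1.5067| = 0.0176 per GBP (in USD)

0.0176 per GBP (in USD)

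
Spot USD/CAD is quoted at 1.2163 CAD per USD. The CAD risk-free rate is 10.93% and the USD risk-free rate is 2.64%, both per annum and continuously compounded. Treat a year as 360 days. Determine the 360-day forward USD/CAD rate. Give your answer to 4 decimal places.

F = S·e^((r_CAD − r_USD)T) = 1.2163 · e^((0.1093 − 0.0264) × 360/360)
= 1.2163 · e^0.082900 = 1.2163 × 1.086433
F = 1.3214 CAD per USD

1.3214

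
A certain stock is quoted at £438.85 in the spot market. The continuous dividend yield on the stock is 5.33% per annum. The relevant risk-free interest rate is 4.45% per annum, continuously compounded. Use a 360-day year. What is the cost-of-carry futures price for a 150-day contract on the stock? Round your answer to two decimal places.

£437.24

F = S·e^((r − q)T) = 438.85 · e^((0.0445 − 0.0533) × 150/360)
= 438.85 · e^-0.003667 = 438.85 × 0.996340
F = £437.24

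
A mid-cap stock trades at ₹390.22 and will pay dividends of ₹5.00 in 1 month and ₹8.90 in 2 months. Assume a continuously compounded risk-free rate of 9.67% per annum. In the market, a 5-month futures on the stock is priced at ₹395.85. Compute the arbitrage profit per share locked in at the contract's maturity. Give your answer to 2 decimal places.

₹3.87 per share

PV(dividends) I = 5.00·e^(−0.0967·1/12) + 8.90·e^(−0.0967·2/12) = 13.7176
Fair futures F* = (S − I)·e^(rT) = (390.22 − 13.7176)·e^0.040292 = 376.5024 × 1.041115 = 391.9823
Market ₹395.85 > fair 391.9823: forward overpriced → cash-and-carry (borrow at r, buy the stock and collect the dividends, short the forward).
Profit at T = |F_mkt − F*| = |395.85 − 391.9823| = ₹3.87 per share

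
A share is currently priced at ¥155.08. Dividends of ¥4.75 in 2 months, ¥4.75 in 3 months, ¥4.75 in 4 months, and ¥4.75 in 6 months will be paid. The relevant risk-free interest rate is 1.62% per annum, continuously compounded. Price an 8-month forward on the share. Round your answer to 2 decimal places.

¥137.65

PV(dividends) I = 4.75·e^(−0.0162·2/12) + 4.75·e^(−0.0162·3/12) + 4.75·e^(−0.0162·4/12) + 4.75·e^(−0.0162·6/12)
I = 4.7372 + 4.7308 + 4.7244 + 4.7117 = 18.9041
F = (S − I)·e^(rT) = (155.08 − 18.9041) · e^(0.0162·8/12)
= 136.1759 · e^0.010800 = 136.1759 × 1.010859 = ¥137.65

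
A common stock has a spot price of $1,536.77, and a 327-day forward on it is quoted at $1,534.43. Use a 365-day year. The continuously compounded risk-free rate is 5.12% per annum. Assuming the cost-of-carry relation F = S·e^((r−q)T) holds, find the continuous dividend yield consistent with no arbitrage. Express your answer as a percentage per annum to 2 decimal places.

5.29%

From F = S·e^((r−q)T): (r − q) = ln(F/S)/T
ln(1534.43/1536.77) = ln(0.998477) = -0.001524
(r − q) = -0.001524 / (327/365) = -0.001701
q = r − ln(F/S)/T = 0.0512 + 0.001701 = 0.052901
q = 5.29%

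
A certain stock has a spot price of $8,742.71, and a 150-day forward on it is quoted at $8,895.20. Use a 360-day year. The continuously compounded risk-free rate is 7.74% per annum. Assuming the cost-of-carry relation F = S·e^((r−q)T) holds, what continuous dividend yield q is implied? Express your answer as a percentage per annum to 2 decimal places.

From F = S·e^((r−q)T): (r − q) = ln(F/S)/T
ln(8895.20/8742.71) = ln(1.017442) = 0.017292
(r − q) = 0.017292 / (150/360) = 0.041501
q = r − ln(F/S)/T = 0.0774 − 0.041501 = 0.035899
q = 3.59%

3.59%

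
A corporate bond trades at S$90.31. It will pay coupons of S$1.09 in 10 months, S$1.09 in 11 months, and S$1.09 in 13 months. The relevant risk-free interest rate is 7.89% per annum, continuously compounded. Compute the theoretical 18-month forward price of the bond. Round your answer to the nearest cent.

PV(coupons) I = 1.09·e^(−0.0789·10/12) + 1.09·e^(−0.0789·11/12) + 1.09·e^(−0.0789·13/12)
I = 1.0206 + 1.0139 + 1.0007 = 3.0352
F = (S − I)·e^(rT) = (90.31 − 3.0352) · e^(0.0789·18/12)
= 87.2748 · e^0.118350 = 87.2748 × 1.125638 = S$98.24

S$98.24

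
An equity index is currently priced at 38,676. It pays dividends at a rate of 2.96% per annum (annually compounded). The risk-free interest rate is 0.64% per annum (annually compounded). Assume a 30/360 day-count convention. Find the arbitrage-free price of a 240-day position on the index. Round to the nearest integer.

38,093

F = S · (1+r)^T / (1+q)^T
= 38676 × 1.004262 / 1.019637 = 38676 × 0.984921
F = 38,093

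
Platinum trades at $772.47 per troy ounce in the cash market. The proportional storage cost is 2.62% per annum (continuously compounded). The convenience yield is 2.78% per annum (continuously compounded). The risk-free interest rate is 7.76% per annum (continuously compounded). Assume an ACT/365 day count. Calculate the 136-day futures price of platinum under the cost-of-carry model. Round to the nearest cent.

$794.66 per troy ounce

Net carry = r + u − y = 0.0776 + 0.0262 − 0.0278 = 0.0760
F = S·e^((r+u−y)T) = 772.47 · e^(0.0760 × 136/365) = 772.47 · e^0.028318
= 772.47 × 1.028723 = $794.66 per troy ounce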